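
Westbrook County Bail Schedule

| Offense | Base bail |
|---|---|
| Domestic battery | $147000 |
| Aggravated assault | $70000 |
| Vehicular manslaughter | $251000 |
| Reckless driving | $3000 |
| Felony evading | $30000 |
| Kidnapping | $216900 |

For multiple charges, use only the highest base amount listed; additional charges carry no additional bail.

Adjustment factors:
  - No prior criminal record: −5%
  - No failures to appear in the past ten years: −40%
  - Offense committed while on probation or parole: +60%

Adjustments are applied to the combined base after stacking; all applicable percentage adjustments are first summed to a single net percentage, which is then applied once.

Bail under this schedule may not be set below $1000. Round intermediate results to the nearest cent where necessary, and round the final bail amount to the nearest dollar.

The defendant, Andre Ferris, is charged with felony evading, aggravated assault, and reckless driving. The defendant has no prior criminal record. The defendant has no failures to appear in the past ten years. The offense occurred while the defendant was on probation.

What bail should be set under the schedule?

$80500

Base amounts from the schedule: felony evading $30000; aggravated assault $70000; reckless driving $3000.
Stacking rule: use the highest base only. Highest is aggravated assault at $70000. Combined base = $70000.
Net percentage adjustment: −5% −40% +60% = +15%. $70000 × 1.15 = $80500.
$80500 is at or above the $1000 minimum.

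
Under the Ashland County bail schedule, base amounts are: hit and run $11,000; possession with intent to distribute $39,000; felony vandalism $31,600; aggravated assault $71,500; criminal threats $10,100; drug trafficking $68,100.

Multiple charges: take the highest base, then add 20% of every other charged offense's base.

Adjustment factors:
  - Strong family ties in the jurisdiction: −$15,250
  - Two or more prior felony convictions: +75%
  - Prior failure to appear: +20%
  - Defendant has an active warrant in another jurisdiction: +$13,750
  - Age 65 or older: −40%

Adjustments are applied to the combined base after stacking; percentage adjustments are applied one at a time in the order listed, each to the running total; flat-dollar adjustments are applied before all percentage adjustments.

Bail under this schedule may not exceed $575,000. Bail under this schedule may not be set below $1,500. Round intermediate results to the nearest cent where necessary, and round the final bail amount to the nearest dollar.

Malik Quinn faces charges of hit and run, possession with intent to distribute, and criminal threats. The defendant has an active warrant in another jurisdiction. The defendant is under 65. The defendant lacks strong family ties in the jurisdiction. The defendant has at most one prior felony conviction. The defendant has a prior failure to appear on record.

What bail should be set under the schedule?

Base amounts from the schedule: hit and run $11,000; possession with intent to distribute $39,000; criminal threats $10,100.
Stacking rule: highest base plus 20% of each additional charge. Highest is possession with intent to distribute at $39,000. Additional: $11,000 × 20% = $2,200; $10,100 × 20% = $2,020. Combined base = $39,000 + $4,220 = $43,220.
Defendant has an active warrant in another jurisdiction (+$13,750 flat): $43,220 + $13,750 = $56,970.
Prior failure to appear (+20%): $56,970 × 1.2 = $68,364.
$68,364 is within the $575,000 maximum.
$68,364 is at or above the $1,500 minimum.

$68,364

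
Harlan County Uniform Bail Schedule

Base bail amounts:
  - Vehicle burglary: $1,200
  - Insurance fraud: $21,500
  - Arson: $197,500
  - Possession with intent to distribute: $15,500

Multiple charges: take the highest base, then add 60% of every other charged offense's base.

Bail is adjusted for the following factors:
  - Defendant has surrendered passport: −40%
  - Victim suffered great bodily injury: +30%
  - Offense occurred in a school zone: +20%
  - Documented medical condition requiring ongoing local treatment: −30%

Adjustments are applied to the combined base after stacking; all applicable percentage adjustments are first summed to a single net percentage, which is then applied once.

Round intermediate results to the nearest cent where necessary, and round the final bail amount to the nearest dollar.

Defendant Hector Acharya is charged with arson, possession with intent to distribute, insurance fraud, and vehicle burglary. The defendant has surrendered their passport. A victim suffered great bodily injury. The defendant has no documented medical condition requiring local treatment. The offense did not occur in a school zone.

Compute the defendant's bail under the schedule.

Base amounts from the schedule: arson $197,500; possession with intent to distribute $15,500; insurance fraud $21,500; vehicle burglary $1,200.
Stacking rule: highest base plus 60% of each additional charge. Highest is arson at $197,500. Additional: $15,500 × 60% = $9,300; $21,500 × 60% = $12,900; $1,200 × 60% = $720. Combined base = $197,500 + $22,920 = $220,420.
Net percentage adjustment: −40% +30% = −10%. $220,420 × 0.9 = $198,378.

$198,378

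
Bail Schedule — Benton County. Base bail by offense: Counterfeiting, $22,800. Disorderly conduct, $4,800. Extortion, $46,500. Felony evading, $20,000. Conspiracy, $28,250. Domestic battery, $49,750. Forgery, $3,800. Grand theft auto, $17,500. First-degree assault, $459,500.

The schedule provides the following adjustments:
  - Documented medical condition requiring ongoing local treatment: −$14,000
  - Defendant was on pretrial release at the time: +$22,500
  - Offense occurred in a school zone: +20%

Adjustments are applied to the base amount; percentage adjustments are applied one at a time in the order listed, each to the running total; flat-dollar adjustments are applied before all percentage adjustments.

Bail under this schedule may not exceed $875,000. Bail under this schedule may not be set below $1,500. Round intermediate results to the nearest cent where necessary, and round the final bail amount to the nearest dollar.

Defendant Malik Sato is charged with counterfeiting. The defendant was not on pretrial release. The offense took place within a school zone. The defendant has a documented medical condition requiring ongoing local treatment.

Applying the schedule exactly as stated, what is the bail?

$10,560

Base amounts from the schedule: counterfeiting $22,800.
Single charge. Combined base = $22,800.
Documented medical condition requiring ongoing local treatment (−$14,000 flat): $22,800 − $14,000 = $8,800.
Offense occurred in a school zone (+20%): $8,800 × 1.2 = $10,560.
$10,560 is within the $875,000 maximum.
$10,560 is at or above the $1,500 minimum.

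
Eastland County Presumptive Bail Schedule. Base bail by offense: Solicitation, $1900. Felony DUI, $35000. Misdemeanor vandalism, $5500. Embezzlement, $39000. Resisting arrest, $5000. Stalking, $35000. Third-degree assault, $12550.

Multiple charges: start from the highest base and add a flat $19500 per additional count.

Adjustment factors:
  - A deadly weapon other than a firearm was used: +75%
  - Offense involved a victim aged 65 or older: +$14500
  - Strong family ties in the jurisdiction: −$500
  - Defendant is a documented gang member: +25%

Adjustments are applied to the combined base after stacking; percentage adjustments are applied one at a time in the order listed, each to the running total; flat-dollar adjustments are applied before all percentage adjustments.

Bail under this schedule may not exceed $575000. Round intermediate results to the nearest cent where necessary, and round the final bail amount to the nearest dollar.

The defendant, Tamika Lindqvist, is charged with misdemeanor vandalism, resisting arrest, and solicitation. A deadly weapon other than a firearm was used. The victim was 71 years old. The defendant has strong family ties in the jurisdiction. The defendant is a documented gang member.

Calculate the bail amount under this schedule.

$127969

Base amounts from the schedule: misdemeanor vandalism $5500; resisting arrest $5000; solicitation $1900.
Stacking rule: highest base plus $19500 per additional charge. Highest is misdemeanor vandalism at $5500; 2 additional charges → +$39000. Combined base = $44500.
Offense involved a victim aged 65 or older (+$14500 flat): $44500 + $14500 = $59000.
Strong family ties in the jurisdiction (−$500 flat): $59000 − $500 = $58500.
A deadly weapon other than a firearm was used (+75%): $58500 × 1.75 = $102375.
Defendant is a documented gang member (+25%): $102375 × 1.25 = $127968.75.
$127968.75 is within the $575000 maximum.
Rounded to the nearest dollar: $127969.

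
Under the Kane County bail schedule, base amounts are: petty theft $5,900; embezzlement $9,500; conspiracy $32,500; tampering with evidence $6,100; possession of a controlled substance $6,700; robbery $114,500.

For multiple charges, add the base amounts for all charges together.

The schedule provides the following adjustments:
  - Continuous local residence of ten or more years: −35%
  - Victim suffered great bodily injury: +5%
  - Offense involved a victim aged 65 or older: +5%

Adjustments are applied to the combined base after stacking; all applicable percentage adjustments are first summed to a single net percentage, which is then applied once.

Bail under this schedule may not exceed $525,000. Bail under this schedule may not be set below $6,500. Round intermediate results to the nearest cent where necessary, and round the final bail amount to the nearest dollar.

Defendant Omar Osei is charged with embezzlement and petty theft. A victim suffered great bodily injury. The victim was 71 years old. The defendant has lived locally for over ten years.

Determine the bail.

$11,550

Base amounts from the schedule: embezzlement $9,500; petty theft $5,900.
Stacking rule: sum of all bases. $9,500 + $5,900 = $15,400.
Net percentage adjustment: −35% +5% +5% = −25%. $15,400 × 0.75 = $11,550.
$11,550 is within the $525,000 maximum.
$11,550 is at or above the $6,500 minimum.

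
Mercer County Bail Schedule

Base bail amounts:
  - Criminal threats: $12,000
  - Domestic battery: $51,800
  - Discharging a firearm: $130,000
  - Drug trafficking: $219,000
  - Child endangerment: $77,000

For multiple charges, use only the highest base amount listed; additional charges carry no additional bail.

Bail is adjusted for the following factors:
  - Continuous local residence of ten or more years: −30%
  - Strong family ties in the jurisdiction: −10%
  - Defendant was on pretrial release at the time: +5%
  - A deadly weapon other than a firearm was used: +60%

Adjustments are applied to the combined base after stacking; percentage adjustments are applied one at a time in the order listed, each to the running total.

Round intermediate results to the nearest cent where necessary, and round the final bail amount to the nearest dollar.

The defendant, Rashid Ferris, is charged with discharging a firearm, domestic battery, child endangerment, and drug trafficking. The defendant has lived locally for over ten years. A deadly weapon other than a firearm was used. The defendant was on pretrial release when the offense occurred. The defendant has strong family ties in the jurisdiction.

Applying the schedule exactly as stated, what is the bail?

Base amounts from the schedule: discharging a firearm $130,000; domestic battery $51,800; child endangerment $77,000; drug trafficking $219,000.
Stacking rule: use the highest base only. Highest is drug trafficking at $219,000. Combined base = $219,000.
Continuous local residence of ten or more years (−30%): $219,000 × 0.7 = $153,300.
Strong family ties in the jurisdiction (−10%): $153,300 × 0.9 = $137,970.
Defendant was on pretrial release at the time (+5%): $137,970 × 1.05 = $144,868.50.
A deadly weapon other than a firearm was used (+60%): $144,868.50 × 1.6 = $231,789.60.
Rounded to the nearest dollar: $231,790.

$231,790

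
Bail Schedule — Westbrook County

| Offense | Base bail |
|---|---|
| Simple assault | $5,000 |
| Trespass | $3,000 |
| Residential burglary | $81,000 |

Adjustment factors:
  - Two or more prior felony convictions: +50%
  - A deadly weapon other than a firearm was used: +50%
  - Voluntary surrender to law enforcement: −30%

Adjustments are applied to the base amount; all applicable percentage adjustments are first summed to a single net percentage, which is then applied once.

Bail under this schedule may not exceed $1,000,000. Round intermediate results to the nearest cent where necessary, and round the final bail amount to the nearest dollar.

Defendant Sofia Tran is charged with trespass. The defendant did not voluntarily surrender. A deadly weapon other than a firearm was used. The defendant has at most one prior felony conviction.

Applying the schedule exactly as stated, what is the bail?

$4,500

Base amounts from the schedule: trespass $3,000.
Single charge. Combined base = $3,000.
A deadly weapon other than a firearm was used (+50%): $3,000 × 1.5 = $4,500.
$4,500 is within the $1,000,000 maximum.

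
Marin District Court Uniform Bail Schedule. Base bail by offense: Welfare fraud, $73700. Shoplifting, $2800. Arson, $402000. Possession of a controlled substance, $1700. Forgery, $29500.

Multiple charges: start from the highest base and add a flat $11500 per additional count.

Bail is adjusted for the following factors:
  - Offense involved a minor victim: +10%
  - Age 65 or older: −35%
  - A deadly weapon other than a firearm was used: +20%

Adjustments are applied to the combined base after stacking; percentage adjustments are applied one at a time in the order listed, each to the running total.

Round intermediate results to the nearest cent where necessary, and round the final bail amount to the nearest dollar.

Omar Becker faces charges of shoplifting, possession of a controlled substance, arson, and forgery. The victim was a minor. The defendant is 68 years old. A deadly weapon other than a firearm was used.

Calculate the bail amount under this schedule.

$374517

Base amounts from the schedule: shoplifting $2800; possession of a controlled substance $1700; arson $402000; forgery $29500.
Stacking rule: highest base plus $11500 per additional charge. Highest is arson at $402000; 3 additional charges → +$34500. Combined base = $436500.
Offense involved a minor victim (+10%): $436500 × 1.1 = $480150.
Age 65 or older (−35%): $480150 × 0.65 = $312097.50.
A deadly weapon other than a firearm was used (+20%): $312097.50 × 1.2 = $374517.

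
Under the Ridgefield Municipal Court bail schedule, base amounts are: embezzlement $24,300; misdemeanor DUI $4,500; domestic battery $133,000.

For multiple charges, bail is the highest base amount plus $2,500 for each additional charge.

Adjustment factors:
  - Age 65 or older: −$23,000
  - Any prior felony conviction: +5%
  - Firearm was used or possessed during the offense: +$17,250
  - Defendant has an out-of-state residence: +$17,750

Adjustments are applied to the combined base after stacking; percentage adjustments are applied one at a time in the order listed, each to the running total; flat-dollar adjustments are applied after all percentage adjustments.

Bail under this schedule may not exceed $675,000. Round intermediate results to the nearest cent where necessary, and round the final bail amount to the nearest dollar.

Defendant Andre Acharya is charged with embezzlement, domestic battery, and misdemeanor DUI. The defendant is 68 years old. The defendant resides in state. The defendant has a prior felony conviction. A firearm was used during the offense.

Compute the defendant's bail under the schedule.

Base amounts from the schedule: embezzlement $24,300; domestic battery $133,000; misdemeanor DUI $4,500.
Stacking rule: highest base plus $2,500 per additional charge. Highest is domestic battery at $133,000; 2 additional charges → +$5,000. Combined base = $138,000.
Any prior felony conviction (+5%): $138,000 × 1.05 = $144,900.
Age 65 or older (−$23,000 flat): $144,900 − $23,000 = $121,900.
Firearm was used or possessed during the offense (+$17,250 flat): $121,900 + $17,250 = $139,150.
$139,150 is within the $675,000 maximum.

$139,150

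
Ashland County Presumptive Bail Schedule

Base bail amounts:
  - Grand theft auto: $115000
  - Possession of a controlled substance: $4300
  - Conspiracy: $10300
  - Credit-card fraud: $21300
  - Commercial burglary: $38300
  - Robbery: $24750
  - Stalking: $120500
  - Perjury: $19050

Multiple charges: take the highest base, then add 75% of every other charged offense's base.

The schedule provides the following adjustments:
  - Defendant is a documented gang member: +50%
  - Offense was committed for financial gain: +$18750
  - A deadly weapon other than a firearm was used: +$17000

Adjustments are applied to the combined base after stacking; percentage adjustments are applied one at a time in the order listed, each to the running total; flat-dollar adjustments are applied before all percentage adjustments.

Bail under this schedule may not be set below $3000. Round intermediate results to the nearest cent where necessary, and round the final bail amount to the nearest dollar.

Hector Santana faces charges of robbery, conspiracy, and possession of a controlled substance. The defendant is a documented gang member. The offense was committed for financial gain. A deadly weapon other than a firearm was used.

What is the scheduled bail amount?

$107175

Base amounts from the schedule: robbery $24750; conspiracy $10300; possession of a controlled substance $4300.
Stacking rule: highest base plus 75% of each additional charge. Highest is robbery at $24750. Additional: $10300 × 75% = $7725; $4300 × 75% = $3225. Combined base = $24750 + $10950 = $35700.
Offense was committed for financial gain (+$18750 flat): $35700 + $18750 = $54450.
A deadly weapon other than a firearm was used (+$17000 flat): $54450 + $17000 = $71450.
Defendant is a documented gang member (+50%): $71450 × 1.5 = $107175.
$107175 is at or above the $3000 minimum.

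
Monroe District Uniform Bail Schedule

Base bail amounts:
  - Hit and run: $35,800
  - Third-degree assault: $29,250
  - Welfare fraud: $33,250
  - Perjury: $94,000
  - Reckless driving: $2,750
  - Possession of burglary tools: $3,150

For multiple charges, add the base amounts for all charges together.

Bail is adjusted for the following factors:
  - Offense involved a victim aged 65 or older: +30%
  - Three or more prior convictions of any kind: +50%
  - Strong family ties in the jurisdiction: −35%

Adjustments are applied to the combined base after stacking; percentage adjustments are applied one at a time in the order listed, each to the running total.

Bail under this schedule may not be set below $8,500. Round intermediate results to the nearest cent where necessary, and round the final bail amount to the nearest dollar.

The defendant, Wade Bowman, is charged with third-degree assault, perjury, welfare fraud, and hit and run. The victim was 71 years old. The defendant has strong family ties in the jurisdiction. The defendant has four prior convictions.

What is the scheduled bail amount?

$243,740

Base amounts from the schedule: third-degree assault $29,250; perjury $94,000; welfare fraud $33,250; hit and run $35,800.
Stacking rule: sum of all bases. $29,250 + $94,000 + $33,250 + $35,800 = $192,300.
Offense involved a victim aged 65 or older (+30%): $192,300 × 1.3 = $249,990.
Three or more prior convictions of any kind (+50%): $249,990 × 1.5 = $374,985.
Strong family ties in the jurisdiction (−35%): $374,985 × 0.65 = $243,740.25.
$243,740.25 is at or above the $8,500 minimum.
Rounded to the nearest dollar: $243,740.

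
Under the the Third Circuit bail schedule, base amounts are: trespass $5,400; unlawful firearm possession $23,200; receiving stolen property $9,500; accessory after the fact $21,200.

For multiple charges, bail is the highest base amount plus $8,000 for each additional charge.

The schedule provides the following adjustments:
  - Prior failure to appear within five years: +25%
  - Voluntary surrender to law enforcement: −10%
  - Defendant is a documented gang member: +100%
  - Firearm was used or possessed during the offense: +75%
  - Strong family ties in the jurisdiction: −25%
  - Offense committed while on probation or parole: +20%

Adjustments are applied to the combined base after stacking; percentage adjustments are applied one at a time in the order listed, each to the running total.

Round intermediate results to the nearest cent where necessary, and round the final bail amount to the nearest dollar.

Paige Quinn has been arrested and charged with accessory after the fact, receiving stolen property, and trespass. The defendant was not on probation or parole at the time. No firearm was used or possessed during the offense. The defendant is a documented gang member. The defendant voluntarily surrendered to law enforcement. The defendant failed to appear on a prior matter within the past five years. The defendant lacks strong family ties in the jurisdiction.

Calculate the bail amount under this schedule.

Base amounts from the schedule: accessory after the fact $21,200; receiving stolen property $9,500; trespass $5,400.
Stacking rule: highest base plus $8,000 per additional charge. Highest is accessory after the fact at $21,200; 2 additional charges → +$16,000. Combined base = $37,200.
Prior failure to appear within five years (+25%): $37,200 × 1.25 = $46,500.
Voluntary surrender to law enforcement (−10%): $46,500 × 0.9 = $41,850.
Defendant is a documented gang member (+100%): $41,850 × 2 = $83,700.

$83,700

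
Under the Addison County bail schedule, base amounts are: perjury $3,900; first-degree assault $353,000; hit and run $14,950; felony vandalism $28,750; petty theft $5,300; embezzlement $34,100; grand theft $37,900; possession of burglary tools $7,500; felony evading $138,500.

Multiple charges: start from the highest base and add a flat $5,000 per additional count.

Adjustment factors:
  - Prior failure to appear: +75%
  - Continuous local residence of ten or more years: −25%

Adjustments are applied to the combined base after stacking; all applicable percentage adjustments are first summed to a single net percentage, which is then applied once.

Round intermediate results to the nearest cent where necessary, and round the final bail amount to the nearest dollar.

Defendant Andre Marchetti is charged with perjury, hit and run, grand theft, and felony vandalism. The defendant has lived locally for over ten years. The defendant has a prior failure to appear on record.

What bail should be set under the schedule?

Base amounts from the schedule: perjury $3,900; hit and run $14,950; grand theft $37,900; felony vandalism $28,750.
Stacking rule: highest base plus $5,000 per additional charge. Highest is grand theft at $37,900; 3 additional charges → +$15,000. Combined base = $52,900.
Net percentage adjustment: +75% −25% = +50%. $52,900 × 1.5 = $79,350.

$79,350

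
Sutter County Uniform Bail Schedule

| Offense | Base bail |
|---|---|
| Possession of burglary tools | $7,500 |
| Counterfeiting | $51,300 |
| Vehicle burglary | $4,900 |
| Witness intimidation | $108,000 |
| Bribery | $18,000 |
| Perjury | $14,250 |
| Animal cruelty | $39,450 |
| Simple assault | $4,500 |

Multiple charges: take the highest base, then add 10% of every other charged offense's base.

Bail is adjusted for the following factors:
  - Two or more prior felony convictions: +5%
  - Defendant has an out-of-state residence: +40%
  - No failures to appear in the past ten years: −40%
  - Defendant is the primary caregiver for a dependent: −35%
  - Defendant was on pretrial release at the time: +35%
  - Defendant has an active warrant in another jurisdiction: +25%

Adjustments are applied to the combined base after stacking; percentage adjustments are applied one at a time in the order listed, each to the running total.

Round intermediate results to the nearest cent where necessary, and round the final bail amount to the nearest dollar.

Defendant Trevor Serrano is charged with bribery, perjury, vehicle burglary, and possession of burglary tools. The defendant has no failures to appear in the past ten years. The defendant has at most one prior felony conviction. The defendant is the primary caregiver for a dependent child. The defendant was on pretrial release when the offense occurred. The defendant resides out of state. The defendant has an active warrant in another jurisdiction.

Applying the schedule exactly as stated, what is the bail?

$19,040

Base amounts from the schedule: bribery $18,000; perjury $14,250; vehicle burglary $4,900; possession of burglary tools $7,500.
Stacking rule: highest base plus 10% of each additional charge. Highest is bribery at $18,000. Additional: $14,250 × 10% = $1,425; $4,900 × 10% = $490; $7,500 × 10% = $750. Combined base = $18,000 + $2,665 = $20,665.
Defendant has an out-of-state residence (+40%): $20,665 × 1.4 = $28,931.
No failures to appear in the past ten years (−40%): $28,931 × 0.6 = $17,358.60.
Defendant is the primary caregiver for a dependent (−35%): $17,358.60 × 0.65 = $11,283.09.
Defendant was on pretrial release at the time (+35%): $11,283.09 × 1.35 = $15,232.17.
Defendant has an active warrant in another jurisdiction (+25%): $15,232.17 × 1.25 = $19,040.21.
Rounded to the nearest dollar: $19,040.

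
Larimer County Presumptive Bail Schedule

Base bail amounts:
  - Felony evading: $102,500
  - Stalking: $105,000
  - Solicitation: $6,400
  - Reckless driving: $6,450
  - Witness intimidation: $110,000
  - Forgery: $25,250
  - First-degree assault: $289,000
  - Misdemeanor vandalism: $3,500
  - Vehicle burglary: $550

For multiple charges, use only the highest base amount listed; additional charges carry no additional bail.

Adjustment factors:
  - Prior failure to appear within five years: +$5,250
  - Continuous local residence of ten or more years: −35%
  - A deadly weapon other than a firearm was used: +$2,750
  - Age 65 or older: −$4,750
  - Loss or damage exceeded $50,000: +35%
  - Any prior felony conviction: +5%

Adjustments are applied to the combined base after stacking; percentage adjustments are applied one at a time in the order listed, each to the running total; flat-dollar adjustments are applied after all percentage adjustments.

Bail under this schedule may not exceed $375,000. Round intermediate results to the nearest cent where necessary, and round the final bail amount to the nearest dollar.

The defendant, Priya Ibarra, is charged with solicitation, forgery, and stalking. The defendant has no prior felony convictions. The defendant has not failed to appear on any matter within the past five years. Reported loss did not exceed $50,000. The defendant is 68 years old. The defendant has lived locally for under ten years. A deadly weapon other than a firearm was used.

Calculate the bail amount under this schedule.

Base amounts from the schedule: solicitation $6,400; forgery $25,250; stalking $105,000.
Stacking rule: use the highest base only. Highest is stalking at $105,000. Combined base = $105,000.
A deadly weapon other than a firearm was used (+$2,750 flat): $105,000 + $2,750 = $107,750.
Age 65 or older (−$4,750 flat): $107,750 − $4,750 = $103,000.
$103,000 is within the $375,000 maximum.

$103,000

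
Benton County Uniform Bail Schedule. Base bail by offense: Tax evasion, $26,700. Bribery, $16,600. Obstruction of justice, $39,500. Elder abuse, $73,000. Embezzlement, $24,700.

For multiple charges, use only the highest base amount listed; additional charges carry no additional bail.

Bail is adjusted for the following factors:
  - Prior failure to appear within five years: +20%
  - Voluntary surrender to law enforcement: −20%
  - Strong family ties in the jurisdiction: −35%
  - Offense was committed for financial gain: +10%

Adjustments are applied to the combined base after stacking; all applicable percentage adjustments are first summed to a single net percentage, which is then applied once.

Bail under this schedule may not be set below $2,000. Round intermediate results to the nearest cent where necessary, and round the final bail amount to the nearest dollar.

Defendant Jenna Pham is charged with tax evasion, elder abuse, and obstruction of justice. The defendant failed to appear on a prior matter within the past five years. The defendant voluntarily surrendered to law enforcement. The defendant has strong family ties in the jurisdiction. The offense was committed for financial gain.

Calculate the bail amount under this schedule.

Base amounts from the schedule: tax evasion $26,700; elder abuse $73,000; obstruction of justice $39,500.
Stacking rule: use the highest base only. Highest is elder abuse at $73,000. Combined base = $73,000.
Net percentage adjustment: +20% −20% −35% +10% = −25%. $73,000 × 0.75 = $54,750.
$54,750 is at or above the $2,000 minimum.

$54,750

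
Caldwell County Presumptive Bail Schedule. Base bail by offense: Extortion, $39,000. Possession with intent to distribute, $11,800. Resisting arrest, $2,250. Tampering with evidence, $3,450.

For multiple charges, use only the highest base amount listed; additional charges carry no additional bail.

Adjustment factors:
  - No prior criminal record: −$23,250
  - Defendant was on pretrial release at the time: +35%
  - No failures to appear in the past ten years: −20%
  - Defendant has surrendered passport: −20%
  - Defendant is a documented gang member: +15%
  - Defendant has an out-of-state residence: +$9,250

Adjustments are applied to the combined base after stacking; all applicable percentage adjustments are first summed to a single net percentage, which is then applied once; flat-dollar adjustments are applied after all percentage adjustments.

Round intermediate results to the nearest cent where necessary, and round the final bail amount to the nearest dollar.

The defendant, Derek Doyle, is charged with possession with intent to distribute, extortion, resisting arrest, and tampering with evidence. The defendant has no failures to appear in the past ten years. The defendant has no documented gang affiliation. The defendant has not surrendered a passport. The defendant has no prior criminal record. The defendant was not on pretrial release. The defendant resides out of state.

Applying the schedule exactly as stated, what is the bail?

$17,200

Base amounts from the schedule: possession with intent to distribute $11,800; extortion $39,000; resisting arrest $2,250; tampering with evidence $3,450.
Stacking rule: use the highest base only. Highest is extortion at $39,000. Combined base = $39,000.
No failures to appear in the past ten years (−20%): $39,000 × 0.8 = $31,200.
No prior criminal record (−$23,250 flat): $31,200 − $23,250 = $7,950.
Defendant has an out-of-state residence (+$9,250 flat): $7,950 + $9,250 = $17,200.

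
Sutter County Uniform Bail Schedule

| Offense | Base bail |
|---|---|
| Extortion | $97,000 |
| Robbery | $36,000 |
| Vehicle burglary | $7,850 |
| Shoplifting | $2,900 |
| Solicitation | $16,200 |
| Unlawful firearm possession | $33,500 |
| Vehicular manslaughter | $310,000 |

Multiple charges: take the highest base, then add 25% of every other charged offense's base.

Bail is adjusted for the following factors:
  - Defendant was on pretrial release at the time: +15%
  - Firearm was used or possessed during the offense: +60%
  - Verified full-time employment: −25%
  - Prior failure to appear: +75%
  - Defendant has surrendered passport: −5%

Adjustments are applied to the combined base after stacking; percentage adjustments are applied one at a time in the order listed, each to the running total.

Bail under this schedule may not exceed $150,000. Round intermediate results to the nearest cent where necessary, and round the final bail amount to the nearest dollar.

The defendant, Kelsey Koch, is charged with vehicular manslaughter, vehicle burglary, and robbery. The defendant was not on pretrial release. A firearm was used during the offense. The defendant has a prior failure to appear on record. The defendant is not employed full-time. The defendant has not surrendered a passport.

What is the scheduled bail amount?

$150,000

Base amounts from the schedule: vehicular manslaughter $310,000; vehicle burglary $7,850; robbery $36,000.
Stacking rule: highest base plus 25% of each additional charge. Highest is vehicular manslaughter at $310,000. Additional: $7,850 × 25% = $1,962.50; $36,000 × 25% = $9,000. Combined base = $310,000 + $10,962.50 = $320,962.50.
Firearm was used or possessed during the offense (+60%): $320,962.50 × 1.6 = $513,540.
Prior failure to appear (+75%): $513,540 × 1.75 = $898,695.
Result $898,695 exceeds the maximum of $150,000; bail is capped at $150,000.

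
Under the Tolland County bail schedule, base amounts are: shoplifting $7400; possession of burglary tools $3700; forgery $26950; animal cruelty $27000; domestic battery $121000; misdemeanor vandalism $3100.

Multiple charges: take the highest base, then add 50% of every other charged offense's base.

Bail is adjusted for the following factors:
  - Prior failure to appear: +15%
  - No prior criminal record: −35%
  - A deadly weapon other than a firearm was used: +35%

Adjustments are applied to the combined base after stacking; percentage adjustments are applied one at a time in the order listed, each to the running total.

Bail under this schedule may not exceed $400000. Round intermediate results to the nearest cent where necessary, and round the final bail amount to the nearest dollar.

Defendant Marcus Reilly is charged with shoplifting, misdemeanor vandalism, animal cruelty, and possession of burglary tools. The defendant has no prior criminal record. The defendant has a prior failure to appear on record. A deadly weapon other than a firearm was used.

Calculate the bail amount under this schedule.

Base amounts from the schedule: shoplifting $7400; misdemeanor vandalism $3100; animal cruelty $27000; possession of burglary tools $3700.
Stacking rule: highest base plus 50% of each additional charge. Highest is animal cruelty at $27000. Additional: $7400 × 50% = $3700; $3100 × 50% = $1550; $3700 × 50% = $1850. Combined base = $27000 + $7100 = $34100.
Prior failure to appear (+15%): $34100 × 1.15 = $39215.
No prior criminal record (−35%): $39215 × 0.65 = $25489.75.
A deadly weapon other than a firearm was used (+35%): $25489.75 × 1.35 = $34411.16.
$34411.16 is within the $400000 maximum.
Rounded to the nearest dollar: $34411.

$34411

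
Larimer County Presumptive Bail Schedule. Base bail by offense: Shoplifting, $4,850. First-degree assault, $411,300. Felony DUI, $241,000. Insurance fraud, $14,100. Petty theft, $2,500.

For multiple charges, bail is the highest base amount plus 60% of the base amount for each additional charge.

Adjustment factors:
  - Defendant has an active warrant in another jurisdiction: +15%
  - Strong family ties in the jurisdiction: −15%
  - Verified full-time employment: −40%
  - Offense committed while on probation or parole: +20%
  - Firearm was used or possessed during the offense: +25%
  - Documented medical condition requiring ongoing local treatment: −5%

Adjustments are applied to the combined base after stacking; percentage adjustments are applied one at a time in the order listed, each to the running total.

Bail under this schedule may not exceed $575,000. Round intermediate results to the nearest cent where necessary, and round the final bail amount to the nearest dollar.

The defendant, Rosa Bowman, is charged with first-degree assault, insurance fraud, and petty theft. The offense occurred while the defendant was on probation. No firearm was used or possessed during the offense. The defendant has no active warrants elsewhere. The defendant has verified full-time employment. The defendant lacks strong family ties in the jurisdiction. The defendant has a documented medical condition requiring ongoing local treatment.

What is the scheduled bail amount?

Base amounts from the schedule: first-degree assault $411,300; insurance fraud $14,100; petty theft $2,500.
Stacking rule: highest base plus 60% of each additional charge. Highest is first-degree assault at $411,300. Additional: $14,100 × 60% = $8,460; $2,500 × 60% = $1,500. Combined base = $411,300 + $9,960 = $421,260.
Verified full-time employment (−40%): $421,260 × 0.6 = $252,756.
Offense committed while on probation or parole (+20%): $252,756 × 1.2 = $303,307.20.
Documented medical condition requiring ongoing local treatment (−5%): $303,307.20 × 0.95 = $288,141.84.
$288,141.84 is within the $575,000 maximum.
Rounded to the nearest dollar: $288,142.

$288,142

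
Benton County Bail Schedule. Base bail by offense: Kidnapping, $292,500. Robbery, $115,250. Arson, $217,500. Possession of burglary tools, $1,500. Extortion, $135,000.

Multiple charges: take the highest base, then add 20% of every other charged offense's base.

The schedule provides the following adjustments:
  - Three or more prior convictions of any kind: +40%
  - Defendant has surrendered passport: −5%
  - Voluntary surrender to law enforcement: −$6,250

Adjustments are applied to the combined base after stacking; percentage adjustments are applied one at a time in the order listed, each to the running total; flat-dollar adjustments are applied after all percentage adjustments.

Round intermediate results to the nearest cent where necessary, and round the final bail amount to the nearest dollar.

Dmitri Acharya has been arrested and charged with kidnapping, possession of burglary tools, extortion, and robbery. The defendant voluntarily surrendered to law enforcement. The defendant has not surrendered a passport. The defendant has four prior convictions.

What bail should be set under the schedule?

$473,740

Base amounts from the schedule: kidnapping $292,500; possession of burglary tools $1,500; extortion $135,000; robbery $115,250.
Stacking rule: highest base plus 20% of each additional charge. Highest is kidnapping at $292,500. Additional: $1,500 × 20% = $300; $135,000 × 20% = $27,000; $115,250 × 20% = $23,050. Combined base = $292,500 + $50,350 = $342,850.
Three or more prior convictions of any kind (+40%): $342,850 × 1.4 = $479,990.
Voluntary surrender to law enforcement (−$6,250 flat): $479,990 − $6,250 = $473,740.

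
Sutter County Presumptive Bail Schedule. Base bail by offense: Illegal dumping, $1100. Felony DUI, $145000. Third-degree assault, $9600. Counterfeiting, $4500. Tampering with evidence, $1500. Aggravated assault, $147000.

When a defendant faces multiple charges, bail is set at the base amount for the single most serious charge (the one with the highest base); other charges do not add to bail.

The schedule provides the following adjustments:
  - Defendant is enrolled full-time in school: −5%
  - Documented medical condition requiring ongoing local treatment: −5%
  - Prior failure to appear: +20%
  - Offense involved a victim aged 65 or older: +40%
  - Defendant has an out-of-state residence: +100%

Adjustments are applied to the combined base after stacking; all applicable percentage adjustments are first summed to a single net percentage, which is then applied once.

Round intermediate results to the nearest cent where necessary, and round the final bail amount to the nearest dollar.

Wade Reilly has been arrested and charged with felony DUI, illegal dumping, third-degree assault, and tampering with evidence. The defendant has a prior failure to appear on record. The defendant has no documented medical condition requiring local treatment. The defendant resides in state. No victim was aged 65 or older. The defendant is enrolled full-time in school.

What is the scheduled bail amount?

Base amounts from the schedule: felony DUI $145000; illegal dumping $1100; third-degree assault $9600; tampering with evidence $1500.
Stacking rule: use the highest base only. Highest is felony DUI at $145000. Combined base = $145000.
Net percentage adjustment: −5% +20% = +15%. $145000 × 1.15 = $166750.

$166750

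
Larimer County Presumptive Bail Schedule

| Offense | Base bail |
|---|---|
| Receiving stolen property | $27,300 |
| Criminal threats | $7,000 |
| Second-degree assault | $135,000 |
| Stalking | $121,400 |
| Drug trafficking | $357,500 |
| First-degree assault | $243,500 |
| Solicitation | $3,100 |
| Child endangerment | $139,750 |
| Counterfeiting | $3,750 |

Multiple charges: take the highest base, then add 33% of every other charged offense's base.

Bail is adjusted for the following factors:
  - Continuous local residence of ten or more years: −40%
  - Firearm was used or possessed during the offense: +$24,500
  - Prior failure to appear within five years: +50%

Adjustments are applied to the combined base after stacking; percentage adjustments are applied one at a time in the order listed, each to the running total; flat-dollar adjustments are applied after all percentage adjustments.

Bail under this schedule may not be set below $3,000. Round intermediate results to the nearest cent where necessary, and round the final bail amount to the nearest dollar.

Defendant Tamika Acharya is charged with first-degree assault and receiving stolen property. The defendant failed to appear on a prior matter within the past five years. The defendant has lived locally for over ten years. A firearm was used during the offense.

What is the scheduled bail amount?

Base amounts from the schedule: first-degree assault $243,500; receiving stolen property $27,300.
Stacking rule: highest base plus 33% of each additional charge. Highest is first-degree assault at $243,500. Additional: $27,300 × 33% = $9,009. Combined base = $243,500 + $9,009 = $252,509.
Continuous local residence of ten or more years (−40%): $252,509 × 0.6 = $151,505.40.
Prior failure to appear within five years (+50%): $151,505.40 × 1.5 = $227,258.10.
Firearm was used or possessed during the offense (+$24,500 flat): $227,258.10 + $24,500 = $251,758.10.
$251,758.10 is at or above the $3,000 minimum.
Rounded to the nearest dollar: $251,758.

$251,758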